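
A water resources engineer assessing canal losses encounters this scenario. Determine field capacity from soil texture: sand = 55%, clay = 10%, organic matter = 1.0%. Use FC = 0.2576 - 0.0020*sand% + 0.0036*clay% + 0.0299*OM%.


FC = 0.2576 - 0.0020*55 + 0.0036*10 + 0.0299*1.0
   = 0.2576 - 0.1100 + 0.0360 + 0.0299
   = 0.2135


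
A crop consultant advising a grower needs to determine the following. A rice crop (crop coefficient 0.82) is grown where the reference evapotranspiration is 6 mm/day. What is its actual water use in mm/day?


ETc = Kc * ET0
    = 0.82 * 6
    = 4.92 mm/day


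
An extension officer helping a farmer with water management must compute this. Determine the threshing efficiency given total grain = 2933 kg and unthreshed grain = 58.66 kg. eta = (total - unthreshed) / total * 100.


eta = (total - unthreshed) / total * 100
    = (2933 - 58.66) / 2933 * 100
    = 2874.34 / 2933 * 100
    = 98%


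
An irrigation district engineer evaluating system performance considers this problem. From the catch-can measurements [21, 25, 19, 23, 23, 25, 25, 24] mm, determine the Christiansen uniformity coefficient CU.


xbar = 185 / 8 = 23.125
sum|xi - xbar| = 13
CU = 100 * (1 - 13 / (8 * 23.125))
   = 100 * (1 - 0.0703)
   = 92.97%


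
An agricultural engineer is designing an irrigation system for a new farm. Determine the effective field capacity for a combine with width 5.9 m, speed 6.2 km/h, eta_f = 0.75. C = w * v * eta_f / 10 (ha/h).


C = w * v * eta_f / 10
  = 5.9 * 6.2 * 0.75 / 10
  = 27.44 / 10
  = 2.74 ha/h


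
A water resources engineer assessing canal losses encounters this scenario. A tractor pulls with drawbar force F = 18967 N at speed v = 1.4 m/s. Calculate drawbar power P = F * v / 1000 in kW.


P = F * v / 1000
  = 18967 * 1.4 / 1000
  = 26553.80 / 1000
  = 26.55 kW


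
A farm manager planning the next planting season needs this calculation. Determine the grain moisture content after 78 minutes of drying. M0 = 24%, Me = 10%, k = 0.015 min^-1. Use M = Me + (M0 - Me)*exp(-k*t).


M = Me + (M0 - Me) * e^(-k*t)
  = 10 + (24 - 10) * e^(-0.015*78)
  = 10 + 14 * e^(-1.170)
  = 10 + 14 * 0.31037
  = 10 + 4.3451
  = 14.35%


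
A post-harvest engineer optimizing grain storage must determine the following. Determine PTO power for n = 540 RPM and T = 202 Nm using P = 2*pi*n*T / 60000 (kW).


P = 2*pi*n*T / 60000
  = 2*pi * 540 * 202 / 60000
  = 685369.85 / 60000
  = 11.42 kW


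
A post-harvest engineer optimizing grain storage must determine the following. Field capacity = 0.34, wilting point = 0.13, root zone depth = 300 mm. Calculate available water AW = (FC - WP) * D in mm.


AW = (FC - WP) * D
   = (0.34 - 0.13) * 300
   = 0.21 * 300
   = 63 mm


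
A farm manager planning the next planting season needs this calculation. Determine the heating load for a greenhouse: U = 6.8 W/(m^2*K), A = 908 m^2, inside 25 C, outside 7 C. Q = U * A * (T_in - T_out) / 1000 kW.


dT = 25 - (7) = 18 K
Q = U * A * dT
  = 6.8 * 908 * 18
  = 111139.20 W = 111.14 kW


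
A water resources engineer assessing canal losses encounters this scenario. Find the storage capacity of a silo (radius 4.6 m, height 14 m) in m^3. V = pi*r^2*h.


V = pi * r^2 * h
  = pi * 4.6^2 * 14
  = pi * 21.16 * 14
  = 930.67 m^3


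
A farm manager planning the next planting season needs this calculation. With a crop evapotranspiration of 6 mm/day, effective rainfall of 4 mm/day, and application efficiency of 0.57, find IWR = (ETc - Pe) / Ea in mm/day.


IWR = (ETc - Pe) / Ea
    = (6 - 4) / 0.57
    = 2 / 0.57
    = 3.51 mm/day


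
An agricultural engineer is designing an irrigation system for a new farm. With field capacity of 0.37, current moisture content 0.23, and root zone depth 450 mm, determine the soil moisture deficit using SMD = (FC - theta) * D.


SMD = (FC - theta) * D
    = (0.37 - 0.23) * 450
    = 0.140 * 450
    = 63 mm


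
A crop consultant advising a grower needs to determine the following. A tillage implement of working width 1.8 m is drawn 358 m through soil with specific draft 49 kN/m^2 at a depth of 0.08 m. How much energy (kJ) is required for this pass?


E = k * d * w * L
  = 49 * 0.08 * 1.8 * 358
  = 2526.05 kJ


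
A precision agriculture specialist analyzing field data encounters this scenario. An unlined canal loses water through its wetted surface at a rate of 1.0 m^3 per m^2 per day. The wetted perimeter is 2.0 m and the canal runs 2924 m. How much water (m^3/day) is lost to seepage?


S = C * P * L
  = 1.0 * 2.0 * 2924
  = 5848 m^3/day


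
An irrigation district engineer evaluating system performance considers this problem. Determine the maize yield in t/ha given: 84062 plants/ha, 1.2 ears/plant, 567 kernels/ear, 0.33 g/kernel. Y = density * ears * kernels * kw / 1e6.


Y = density * ears * kernels * kw
  = 84062 * 1.2 * 567 * 0.33 g/ha
  = 18874608.98 g/ha
  = 18874.61 kg/ha = 18.87 t/ha


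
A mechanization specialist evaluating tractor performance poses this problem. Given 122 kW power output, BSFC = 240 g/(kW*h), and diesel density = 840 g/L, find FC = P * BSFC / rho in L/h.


FC = P * BSFC / rho_fuel
   = 122 * 240 / 840
   = 29280 / 840
   = 34.86 L/h


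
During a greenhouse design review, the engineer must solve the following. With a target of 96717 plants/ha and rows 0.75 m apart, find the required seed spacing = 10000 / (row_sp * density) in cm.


spacing = 10000 / (row_sp * density)
        = 10000 / (0.75 * 96717)
        = 10000 / 72537.75
        = 0.13786 m = 13.79 cm


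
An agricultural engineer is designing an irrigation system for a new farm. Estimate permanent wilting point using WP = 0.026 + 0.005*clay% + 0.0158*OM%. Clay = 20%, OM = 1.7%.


WP = 0.026 + 0.005*20 + 0.0158*1.7
   = 0.026 + 0.1000 + 0.0269
   = 0.1529


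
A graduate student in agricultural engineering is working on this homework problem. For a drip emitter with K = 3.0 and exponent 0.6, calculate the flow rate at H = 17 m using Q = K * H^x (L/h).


Q = K * H^x
  = 3.0 * 17^0.6
  = 3.0 * 5.4736
  = 16.42 L/h


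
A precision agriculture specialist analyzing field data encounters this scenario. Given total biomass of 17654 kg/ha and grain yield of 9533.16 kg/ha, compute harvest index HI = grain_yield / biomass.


HI = grain_yield / biomass
   = 9533.16 / 17654
   = 0.54


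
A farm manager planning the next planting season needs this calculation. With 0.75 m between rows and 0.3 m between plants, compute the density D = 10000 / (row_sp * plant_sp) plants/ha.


D = 10000 / (row_sp * plant_sp)
  = 10000 / (0.75 * 0.3)
  = 10000 / 0.2250
  = 44444.44 plants/ha


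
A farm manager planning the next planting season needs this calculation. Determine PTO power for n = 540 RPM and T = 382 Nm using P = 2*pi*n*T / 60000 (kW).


P = 2*pi*n*T / 60000
  = 2*pi * 540 * 382 / 60000
  = 1296095.47 / 60000
  = 21.60 kW


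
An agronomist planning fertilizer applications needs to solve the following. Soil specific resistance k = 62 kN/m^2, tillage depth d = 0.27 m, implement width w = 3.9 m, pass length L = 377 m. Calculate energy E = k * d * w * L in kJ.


E = k * d * w * L
  = 62 * 0.27 * 3.9 * 377
  = 24612.82 kJ


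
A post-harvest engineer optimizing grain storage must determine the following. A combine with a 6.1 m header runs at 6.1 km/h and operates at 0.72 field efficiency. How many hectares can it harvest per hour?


C = w * v * eta_f / 10
  = 6.1 * 6.1 * 0.72 / 10
  = 26.79 / 10
  = 2.68 ha/h


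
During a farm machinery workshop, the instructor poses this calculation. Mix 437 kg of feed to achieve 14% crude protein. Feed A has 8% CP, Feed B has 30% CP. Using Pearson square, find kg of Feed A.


parts_A = CP_b - target = 30 - 14 = 16
parts_B = target - CP_a = 14 - 8 = 6
total_parts = 16 + 6 = 22
Feed A = 437 * 16 / 22 = 317.82 kg
Feed B = 437 * 6 / 22 = 119.18 kg

317.82 kg


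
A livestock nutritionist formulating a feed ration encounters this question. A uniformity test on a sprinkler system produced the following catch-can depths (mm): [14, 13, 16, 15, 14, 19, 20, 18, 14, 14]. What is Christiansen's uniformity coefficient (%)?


xbar = 157 / 10 = 15.700
sum|xi - xbar| = 20.400
CU = 100 * (1 - 20.400 / (10 * 15.700))
   = 100 * (1 - 0.1299)
   = 87.01%


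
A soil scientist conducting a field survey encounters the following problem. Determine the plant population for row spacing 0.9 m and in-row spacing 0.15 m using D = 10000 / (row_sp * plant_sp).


D = 10000 / (row_sp * plant_sp)
  = 10000 / (0.9 * 0.15)
  = 10000 / 0.1350
  = 74074.07 plants/ha


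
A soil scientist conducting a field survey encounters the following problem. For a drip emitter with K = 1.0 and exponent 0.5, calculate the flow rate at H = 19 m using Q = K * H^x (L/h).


Q = K * H^x
  = 1.0 * 19^0.5
  = 1.0 * 4.3589
  = 4.36 L/h


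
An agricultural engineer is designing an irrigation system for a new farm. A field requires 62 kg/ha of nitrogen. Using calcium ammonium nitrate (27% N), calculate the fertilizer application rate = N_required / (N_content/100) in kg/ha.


Rate = N_required / (N_content / 100)
     = 62 / (27 / 100)
     = 62 / 0.27
     = 229.63 kg/ha


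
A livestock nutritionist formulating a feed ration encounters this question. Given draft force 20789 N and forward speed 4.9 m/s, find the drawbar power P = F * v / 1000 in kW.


P = F * v / 1000
  = 20789 * 4.9 / 1000
  = 101866.10 / 1000
  = 101.87 kW


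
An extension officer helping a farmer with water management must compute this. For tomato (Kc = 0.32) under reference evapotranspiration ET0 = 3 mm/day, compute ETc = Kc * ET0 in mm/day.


ETc = Kc * ET0
    = 0.32 * 3
    = 0.96 mm/day


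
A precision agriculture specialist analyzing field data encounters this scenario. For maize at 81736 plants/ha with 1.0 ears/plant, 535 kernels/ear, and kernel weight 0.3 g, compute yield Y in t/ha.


Y = density * ears * kernels * kw
  = 81736 * 1.0 * 535 * 0.3 g/ha
  = 13118628 g/ha
  = 13118.63 kg/ha = 13.12 t/ha


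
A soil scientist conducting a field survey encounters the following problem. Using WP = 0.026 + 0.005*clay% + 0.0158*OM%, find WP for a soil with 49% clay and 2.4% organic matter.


WP = 0.026 + 0.005*49 + 0.0158*2.4
   = 0.026 + 0.2450 + 0.0379
   = 0.3089


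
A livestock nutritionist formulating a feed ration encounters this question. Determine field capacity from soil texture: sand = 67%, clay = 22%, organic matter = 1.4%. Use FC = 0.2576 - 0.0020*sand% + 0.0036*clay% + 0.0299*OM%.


FC = 0.2576 - 0.0020*67 + 0.0036*22 + 0.0299*1.4
   = 0.2576 - 0.1340 + 0.0792 + 0.0419
   = 0.2447


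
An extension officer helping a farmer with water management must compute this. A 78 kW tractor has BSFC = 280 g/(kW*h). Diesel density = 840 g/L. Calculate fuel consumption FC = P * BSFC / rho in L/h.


FC = P * BSFC / rho_fuel
   = 78 * 280 / 840
   = 21840 / 840
   = 26 L/h


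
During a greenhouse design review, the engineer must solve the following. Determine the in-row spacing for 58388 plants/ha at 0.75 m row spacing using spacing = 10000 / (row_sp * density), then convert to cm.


spacing = 10000 / (row_sp * density)
        = 10000 / (0.75 * 58388)
        = 10000 / 43791
        = 0.22836 m = 22.84 cm


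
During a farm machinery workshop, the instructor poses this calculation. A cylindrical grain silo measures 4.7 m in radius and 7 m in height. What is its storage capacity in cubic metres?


V = pi * r^2 * h
  = pi * 4.7^2 * 7
  = pi * 22.09 * 7
  = 485.78 m^3


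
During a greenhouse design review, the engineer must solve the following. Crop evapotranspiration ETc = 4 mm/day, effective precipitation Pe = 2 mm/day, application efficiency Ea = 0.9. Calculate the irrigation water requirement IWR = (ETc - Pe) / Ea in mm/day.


IWR = (ETc - Pe) / Ea
    = (4 - 2) / 0.9
    = 2 / 0.9
    = 2.22 mm/day


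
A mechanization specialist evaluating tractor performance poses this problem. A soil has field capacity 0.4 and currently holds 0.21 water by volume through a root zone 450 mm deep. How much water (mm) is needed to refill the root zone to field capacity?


SMD = (FC - theta) * D
    = (0.4 - 0.21) * 450
    = 0.190 * 450
    = 85.50 mm


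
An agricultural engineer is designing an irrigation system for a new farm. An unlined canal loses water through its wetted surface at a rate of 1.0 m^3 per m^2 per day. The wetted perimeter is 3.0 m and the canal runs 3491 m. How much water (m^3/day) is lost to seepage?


S = C * P * L
  = 1.0 * 3.0 * 3491
  = 10473 m^3/day


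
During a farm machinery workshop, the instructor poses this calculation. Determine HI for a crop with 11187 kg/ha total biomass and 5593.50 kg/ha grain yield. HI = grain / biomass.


HI = grain_yield / biomass
   = 5593.50 / 11187
   = 0.50


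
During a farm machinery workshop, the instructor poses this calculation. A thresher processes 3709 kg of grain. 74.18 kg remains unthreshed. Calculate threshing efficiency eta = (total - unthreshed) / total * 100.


eta = (total - unthreshed) / total * 100
    = (3709 - 74.18) / 3709 * 100
    = 3634.82 / 3709 * 100
    = 98%


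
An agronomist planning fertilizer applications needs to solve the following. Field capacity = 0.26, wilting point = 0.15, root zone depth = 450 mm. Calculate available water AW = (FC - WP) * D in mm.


AW = (FC - WP) * D
   = (0.26 - 0.15) * 450
   = 0.11 * 450
   = 49.50 mm


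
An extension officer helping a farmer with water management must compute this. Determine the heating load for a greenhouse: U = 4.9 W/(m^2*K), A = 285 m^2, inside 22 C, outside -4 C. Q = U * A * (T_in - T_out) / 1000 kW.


dT = 22 - (-4) = 26 K
Q = U * A * dT
  = 4.9 * 285 * 26
  = 36309 W = 36.31 kW


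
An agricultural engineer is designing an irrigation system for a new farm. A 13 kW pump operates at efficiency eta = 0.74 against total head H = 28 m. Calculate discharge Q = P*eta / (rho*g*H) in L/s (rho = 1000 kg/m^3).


Q = (P * 1000 * eta) / (rho * g * H)
  = (13 * 1000 * 0.74) / (1000 * 9.81 * 28)
  = 9620 / 274680
  = 0.03502 m^3/s = 35.02 L/s


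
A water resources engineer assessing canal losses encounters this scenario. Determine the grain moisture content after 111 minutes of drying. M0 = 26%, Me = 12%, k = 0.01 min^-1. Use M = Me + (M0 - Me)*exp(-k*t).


M = Me + (M0 - Me) * e^(-k*t)
  = 12 + (26 - 12) * e^(-0.01*111)
  = 12 + 14 * e^(-1.110)
  = 12 + 14 * 0.32956
  = 12 + 4.6138
  = 16.61%


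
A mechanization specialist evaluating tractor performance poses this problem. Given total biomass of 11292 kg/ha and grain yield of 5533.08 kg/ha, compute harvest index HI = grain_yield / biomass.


HI = grain_yield / biomass
   = 5533.08 / 11292
   = 0.49


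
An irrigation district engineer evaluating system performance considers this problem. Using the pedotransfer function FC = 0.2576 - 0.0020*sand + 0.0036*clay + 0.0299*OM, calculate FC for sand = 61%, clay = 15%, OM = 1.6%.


FC = 0.2576 - 0.0020*61 + 0.0036*15 + 0.0299*1.6
   = 0.2576 - 0.1220 + 0.0540 + 0.0478
   = 0.2374


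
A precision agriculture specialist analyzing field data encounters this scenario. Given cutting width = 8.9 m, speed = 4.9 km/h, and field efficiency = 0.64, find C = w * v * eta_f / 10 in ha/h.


C = w * v * eta_f / 10
  = 8.9 * 4.9 * 0.64 / 10
  = 27.91 / 10
  = 2.79 ha/h


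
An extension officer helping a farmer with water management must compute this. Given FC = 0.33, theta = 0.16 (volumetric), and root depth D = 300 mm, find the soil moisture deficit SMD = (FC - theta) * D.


SMD = (FC - theta) * D
    = (0.33 - 0.16) * 300
    = 0.170 * 300
    = 51 mm


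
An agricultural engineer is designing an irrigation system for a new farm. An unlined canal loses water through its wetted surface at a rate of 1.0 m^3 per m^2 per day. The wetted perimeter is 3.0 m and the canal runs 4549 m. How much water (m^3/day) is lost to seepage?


S = C * P * L
  = 1.0 * 3.0 * 4549
  = 13647 m^3/day


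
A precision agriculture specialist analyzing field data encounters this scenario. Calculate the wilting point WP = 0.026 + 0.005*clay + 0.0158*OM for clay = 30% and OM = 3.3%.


WP = 0.026 + 0.005*30 + 0.0158*3.3
   = 0.026 + 0.1500 + 0.0521
   = 0.2281


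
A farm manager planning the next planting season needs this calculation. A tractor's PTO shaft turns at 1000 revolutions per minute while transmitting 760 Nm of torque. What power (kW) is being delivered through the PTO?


P = 2*pi*n*T / 60000
  = 2*pi * 1000 * 760 / 60000
  = 4775220.83 / 60000
  = 79.59 kW


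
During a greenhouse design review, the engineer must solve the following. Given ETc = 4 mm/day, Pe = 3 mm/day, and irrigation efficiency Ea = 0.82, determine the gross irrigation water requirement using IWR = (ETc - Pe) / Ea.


IWR = (ETc - Pe) / Ea
    = (4 - 3) / 0.82
    = 1 / 0.82
    = 1.22 mm/day


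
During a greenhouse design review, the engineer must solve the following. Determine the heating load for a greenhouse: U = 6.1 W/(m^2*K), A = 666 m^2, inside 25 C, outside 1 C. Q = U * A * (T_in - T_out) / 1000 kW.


dT = 25 - (1) = 24 K
Q = U * A * dT
  = 6.1 * 666 * 24
  = 97502.40 W = 97.50 kW


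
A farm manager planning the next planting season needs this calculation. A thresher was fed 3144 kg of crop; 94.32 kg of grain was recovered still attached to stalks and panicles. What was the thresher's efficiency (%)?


eta = (total - unthreshed) / total * 100
    = (3144 - 94.32) / 3144 * 100
    = 3049.68 / 3144 * 100
    = 97%


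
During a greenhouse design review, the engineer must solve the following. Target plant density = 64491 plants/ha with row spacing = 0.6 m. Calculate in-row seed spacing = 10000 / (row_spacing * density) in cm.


spacing = 10000 / (row_sp * density)
        = 10000 / (0.6 * 64491)
        = 10000 / 38694.60
        = 0.25843 m = 25.84 cm


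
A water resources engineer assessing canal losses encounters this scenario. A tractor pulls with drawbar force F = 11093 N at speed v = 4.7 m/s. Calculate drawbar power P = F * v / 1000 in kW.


P = F * v / 1000
  = 11093 * 4.7 / 1000
  = 52137.10 / 1000
  = 52.14 kW


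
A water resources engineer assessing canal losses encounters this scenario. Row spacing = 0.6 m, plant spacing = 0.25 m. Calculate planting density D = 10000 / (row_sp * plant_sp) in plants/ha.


D = 10000 / (row_sp * plant_sp)
  = 10000 / (0.6 * 0.25)
  = 10000 / 0.1500
  = 66666.67 plants/ha


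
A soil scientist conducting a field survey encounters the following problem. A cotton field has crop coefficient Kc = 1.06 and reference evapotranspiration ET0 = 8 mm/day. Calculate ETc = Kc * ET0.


ETc = Kc * ET0
    = 1.06 * 8
    = 8.48 mm/day


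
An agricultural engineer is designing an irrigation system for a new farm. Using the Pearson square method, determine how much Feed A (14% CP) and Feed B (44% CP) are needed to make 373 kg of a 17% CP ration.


parts_A = CP_b - target = 44 - 17 = 27
parts_B = target - CP_a = 17 - 14 = 3
total_parts = 27 + 3 = 30
Feed A = 373 * 27 / 30 = 335.70 kg
Feed B = 373 * 3 / 30 = 37.30 kg

335.70 kg


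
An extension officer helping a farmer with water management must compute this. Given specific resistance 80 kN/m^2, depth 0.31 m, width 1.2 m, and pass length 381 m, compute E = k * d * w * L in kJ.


E = k * d * w * L
  = 80 * 0.31 * 1.2 * 381
  = 11338.56 kJ


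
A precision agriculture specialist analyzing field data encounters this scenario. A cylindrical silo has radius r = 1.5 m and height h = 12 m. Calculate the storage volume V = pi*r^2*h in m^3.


V = pi * r^2 * h
  = pi * 1.5^2 * 12
  = pi * 2.25 * 12
  = 84.82 m^3


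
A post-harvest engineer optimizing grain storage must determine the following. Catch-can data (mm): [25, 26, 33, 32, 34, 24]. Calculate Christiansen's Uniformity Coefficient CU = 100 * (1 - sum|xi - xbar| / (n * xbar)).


xbar = 174 / 6 = 29
sum|xi - xbar| = 24
CU = 100 * (1 - 24 / (6 * 29))
   = 100 * (1 - 0.1379)
   = 86.21%


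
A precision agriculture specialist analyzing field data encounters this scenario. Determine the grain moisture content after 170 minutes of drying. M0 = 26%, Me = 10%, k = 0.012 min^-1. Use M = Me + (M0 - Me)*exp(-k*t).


M = Me + (M0 - Me) * e^(-k*t)
  = 10 + (26 - 10) * e^(-0.012*170)
  = 10 + 16 * e^(-2.040)
  = 10 + 16 * 0.13003
  = 10 + 2.0805
  = 12.08%


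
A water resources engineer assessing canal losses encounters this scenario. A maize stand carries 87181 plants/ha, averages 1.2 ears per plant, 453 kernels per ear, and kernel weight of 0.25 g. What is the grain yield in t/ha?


Y = density * ears * kernels * kw
  = 87181 * 1.2 * 453 * 0.25 g/ha
  = 11847897.90 g/ha
  = 11847.90 kg/ha = 11.85 t/ha


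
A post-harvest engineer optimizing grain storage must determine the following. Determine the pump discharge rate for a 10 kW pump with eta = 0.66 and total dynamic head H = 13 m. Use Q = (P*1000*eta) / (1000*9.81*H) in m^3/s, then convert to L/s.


Q = (P * 1000 * eta) / (rho * g * H)
  = (10 * 1000 * 0.66) / (1000 * 9.81 * 13)
  = 6600 / 127530
  = 0.05175 m^3/s = 51.75 L/s


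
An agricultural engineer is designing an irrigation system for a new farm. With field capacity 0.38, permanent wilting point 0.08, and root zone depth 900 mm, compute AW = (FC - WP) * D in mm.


AW = (FC - WP) * D
   = (0.38 - 0.08) * 900
   = 0.30 * 900
   = 270 mm


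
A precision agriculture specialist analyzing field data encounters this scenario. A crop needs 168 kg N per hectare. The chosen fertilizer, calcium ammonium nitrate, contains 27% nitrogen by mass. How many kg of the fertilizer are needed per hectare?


Rate = N_required / (N_content / 100)
     = 168 / (27 / 100)
     = 168 / 0.27
     = 622.22 kg/ha


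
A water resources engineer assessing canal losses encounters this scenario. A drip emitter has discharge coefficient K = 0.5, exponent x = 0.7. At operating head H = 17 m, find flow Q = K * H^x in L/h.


Q = K * H^x
  = 0.5 * 17^0.7
  = 0.5 * 7.2663
  = 3.63 L/h


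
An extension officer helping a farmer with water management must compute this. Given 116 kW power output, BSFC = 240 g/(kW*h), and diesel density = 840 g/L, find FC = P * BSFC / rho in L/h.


FC = P * BSFC / rho_fuel
   = 116 * 240 / 840
   = 27840 / 840
   = 33.14 L/h


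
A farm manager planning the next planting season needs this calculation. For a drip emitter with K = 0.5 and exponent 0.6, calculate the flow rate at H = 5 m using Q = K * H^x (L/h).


Q = K * H^x
  = 0.5 * 5^0.6
  = 0.5 * 2.6265
  = 1.31 L/h


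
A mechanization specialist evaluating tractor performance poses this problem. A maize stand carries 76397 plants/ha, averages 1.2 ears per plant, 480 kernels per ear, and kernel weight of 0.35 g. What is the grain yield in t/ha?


Y = density * ears * kernels * kw
  = 76397 * 1.2 * 480 * 0.35 g/ha
  = 15401635.20 g/ha
  = 15401.64 kg/ha = 15.40 t/ha


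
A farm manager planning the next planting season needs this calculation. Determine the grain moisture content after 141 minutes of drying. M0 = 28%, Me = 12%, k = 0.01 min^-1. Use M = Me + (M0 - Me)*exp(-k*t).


M = Me + (M0 - Me) * e^(-k*t)
  = 12 + (28 - 12) * e^(-0.01*141)
  = 12 + 16 * e^(-1.410)
  = 12 + 16 * 0.24414
  = 12 + 3.9063
  = 15.91%


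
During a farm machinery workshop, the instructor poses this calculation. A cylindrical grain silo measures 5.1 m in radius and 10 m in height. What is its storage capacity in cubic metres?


V = pi * r^2 * h
  = pi * 5.1^2 * 10
  = pi * 26.01 * 10
  = 817.13 m^3


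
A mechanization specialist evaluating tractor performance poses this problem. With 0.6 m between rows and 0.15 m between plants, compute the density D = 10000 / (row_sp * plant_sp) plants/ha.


D = 10000 / (row_sp * plant_sp)
  = 10000 / (0.6 * 0.15)
  = 10000 / 0.0900
  = 111111.11 plants/ha


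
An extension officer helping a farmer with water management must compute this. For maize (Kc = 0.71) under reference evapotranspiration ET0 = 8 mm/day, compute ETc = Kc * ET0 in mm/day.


ETc = Kc * ET0
    = 0.71 * 8
    = 5.68 mm/day


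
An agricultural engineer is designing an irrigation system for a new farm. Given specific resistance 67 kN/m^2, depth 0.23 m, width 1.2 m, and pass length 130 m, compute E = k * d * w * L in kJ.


E = k * d * w * L
  = 67 * 0.23 * 1.2 * 130
  = 2403.96 kJ


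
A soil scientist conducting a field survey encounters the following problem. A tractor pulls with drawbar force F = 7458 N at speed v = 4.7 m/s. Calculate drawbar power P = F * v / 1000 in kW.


P = F * v / 1000
  = 7458 * 4.7 / 1000
  = 35052.60 / 1000
  = 35.05 kW


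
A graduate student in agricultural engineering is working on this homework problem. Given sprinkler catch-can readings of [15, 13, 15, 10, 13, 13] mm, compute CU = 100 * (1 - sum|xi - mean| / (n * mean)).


xbar = 79 / 6 = 13.167
sum|xi - xbar| = 7.333
CU = 100 * (1 - 7.333 / (6 * 13.167))
   = 100 * (1 - 0.0928)
   = 90.72%


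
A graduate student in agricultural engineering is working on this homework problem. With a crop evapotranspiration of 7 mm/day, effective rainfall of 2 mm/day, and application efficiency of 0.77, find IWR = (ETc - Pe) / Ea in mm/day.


IWR = (ETc - Pe) / Ea
    = (7 - 2) / 0.77
    = 5 / 0.77
    = 6.49 mm/day


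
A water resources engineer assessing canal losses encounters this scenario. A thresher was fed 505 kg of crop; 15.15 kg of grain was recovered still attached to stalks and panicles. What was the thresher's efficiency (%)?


eta = (total - unthreshed) / total * 100
    = (505 - 15.15) / 505 * 100
    = 489.85 / 505 * 100
    = 97%


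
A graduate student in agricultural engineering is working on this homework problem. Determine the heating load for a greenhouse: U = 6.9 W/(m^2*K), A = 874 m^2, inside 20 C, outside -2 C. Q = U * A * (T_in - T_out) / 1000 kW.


dT = 20 - (-2) = 22 K
Q = U * A * dT
  = 6.9 * 874 * 22
  = 132673.20 W = 132.67 kW


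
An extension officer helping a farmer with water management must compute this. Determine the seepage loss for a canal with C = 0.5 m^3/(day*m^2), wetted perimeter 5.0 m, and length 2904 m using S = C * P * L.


S = C * P * L
  = 0.5 * 5.0 * 2904
  = 7260 m^3/day


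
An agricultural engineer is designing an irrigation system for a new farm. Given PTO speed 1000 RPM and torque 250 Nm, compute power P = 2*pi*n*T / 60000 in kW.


P = 2*pi*n*T / 60000
  = 2*pi * 1000 * 250 / 60000
  = 1570796.33 / 60000
  = 26.18 kW


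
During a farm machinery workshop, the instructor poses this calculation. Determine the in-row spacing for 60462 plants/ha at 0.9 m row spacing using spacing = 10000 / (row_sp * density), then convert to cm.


spacing = 10000 / (row_sp * density)
        = 10000 / (0.9 * 60462)
        = 10000 / 54415.80
        = 0.18377 m = 18.38 cm


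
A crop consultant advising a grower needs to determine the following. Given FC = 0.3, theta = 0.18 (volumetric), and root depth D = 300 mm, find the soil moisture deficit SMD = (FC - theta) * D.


SMD = (FC - theta) * D
    = (0.3 - 0.18) * 300
    = 0.120 * 300
    = 36 mm


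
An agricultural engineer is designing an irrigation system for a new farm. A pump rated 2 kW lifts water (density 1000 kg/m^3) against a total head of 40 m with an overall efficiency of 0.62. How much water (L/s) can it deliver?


Q = (P * 1000 * eta) / (rho * g * H)
  = (2 * 1000 * 0.62) / (1000 * 9.81 * 40)
  = 1240 / 392400
  = 0.00316 m^3/s = 3.16 L/s


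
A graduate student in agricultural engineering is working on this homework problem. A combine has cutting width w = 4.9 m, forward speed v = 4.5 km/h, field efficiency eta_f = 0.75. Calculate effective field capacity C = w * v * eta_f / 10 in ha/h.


C = w * v * eta_f / 10
  = 4.9 * 4.5 * 0.75 / 10
  = 16.54 / 10
  = 1.65 ha/h


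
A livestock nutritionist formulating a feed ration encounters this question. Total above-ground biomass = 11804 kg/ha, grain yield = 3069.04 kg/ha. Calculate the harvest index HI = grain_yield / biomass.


HI = grain_yield / biomass
   = 3069.04 / 11804
   = 0.26


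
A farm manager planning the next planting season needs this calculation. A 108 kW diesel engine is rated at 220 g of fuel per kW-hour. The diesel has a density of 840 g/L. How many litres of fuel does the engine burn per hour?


FC = P * BSFC / rho_fuel
   = 108 * 220 / 840
   = 23760 / 840
   = 28.29 L/h


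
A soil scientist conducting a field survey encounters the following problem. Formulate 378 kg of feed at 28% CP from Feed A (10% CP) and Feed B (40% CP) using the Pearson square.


parts_A = CP_b - target = 40 - 28 = 12
parts_B = target - CP_a = 28 - 10 = 18
total_parts = 12 + 18 = 30
Feed A = 378 * 12 / 30 = 151.20 kg
Feed B = 378 * 18 / 30 = 226.80 kg

151.20 kg


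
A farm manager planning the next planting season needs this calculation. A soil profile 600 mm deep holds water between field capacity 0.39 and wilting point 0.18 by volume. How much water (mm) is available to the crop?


AW = (FC - WP) * D
   = (0.39 - 0.18) * 600
   = 0.21 * 600
   = 126 mm


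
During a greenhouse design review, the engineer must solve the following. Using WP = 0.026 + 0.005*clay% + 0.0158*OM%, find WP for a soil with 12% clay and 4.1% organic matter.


WP = 0.026 + 0.005*12 + 0.0158*4.1
   = 0.026 + 0.0600 + 0.0648
   = 0.1508


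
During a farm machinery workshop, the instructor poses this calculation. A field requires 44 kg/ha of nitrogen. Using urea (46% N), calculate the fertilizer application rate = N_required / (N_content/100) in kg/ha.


Rate = N_required / (N_content / 100)
     = 44 / (46 / 100)
     = 44 / 0.46
     = 95.65 kg/ha


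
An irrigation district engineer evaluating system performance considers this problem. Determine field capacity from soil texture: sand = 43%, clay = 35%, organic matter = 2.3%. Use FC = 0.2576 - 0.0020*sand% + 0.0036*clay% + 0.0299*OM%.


FC = 0.2576 - 0.0020*43 + 0.0036*35 + 0.0299*2.3
   = 0.2576 - 0.0860 + 0.1260 + 0.0688
   = 0.3664


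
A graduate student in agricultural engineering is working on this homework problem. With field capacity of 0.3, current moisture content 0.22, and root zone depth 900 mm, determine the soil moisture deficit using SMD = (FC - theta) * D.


SMD = (FC - theta) * D
    = (0.3 - 0.22) * 900
    = 0.080 * 900
    = 72 mm


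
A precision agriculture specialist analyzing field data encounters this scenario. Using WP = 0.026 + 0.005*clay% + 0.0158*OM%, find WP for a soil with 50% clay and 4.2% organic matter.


WP = 0.026 + 0.005*50 + 0.0158*4.2
   = 0.026 + 0.2500 + 0.0664
   = 0.3424


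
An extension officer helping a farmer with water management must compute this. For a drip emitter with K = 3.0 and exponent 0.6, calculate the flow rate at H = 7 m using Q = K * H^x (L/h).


Q = K * H^x
  = 3.0 * 7^0.6
  = 3.0 * 3.2141
  = 9.64 L/h


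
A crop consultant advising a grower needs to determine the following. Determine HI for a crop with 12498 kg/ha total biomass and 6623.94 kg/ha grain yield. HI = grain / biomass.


HI = grain_yield / biomass
   = 6623.94 / 12498
   = 0.53


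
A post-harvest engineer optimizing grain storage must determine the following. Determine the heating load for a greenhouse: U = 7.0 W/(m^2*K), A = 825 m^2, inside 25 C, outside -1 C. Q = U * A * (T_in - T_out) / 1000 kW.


dT = 25 - (-1) = 26 K
Q = U * A * dT
  = 7.0 * 825 * 26
  = 150150 W = 150.15 kW


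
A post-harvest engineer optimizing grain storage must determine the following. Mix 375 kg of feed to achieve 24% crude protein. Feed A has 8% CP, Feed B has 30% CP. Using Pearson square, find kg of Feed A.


parts_A = CP_b - target = 30 - 24 = 6
parts_B = target - CP_a = 24 - 8 = 16
total_parts = 6 + 16 = 22
Feed A = 375 * 6 / 22 = 102.27 kg
Feed B = 375 * 16 / 22 = 272.73 kg

102.27 kg


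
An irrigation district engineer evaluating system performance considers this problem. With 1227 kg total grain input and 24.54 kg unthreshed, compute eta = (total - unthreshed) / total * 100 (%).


eta = (total - unthreshed) / total * 100
    = (1227 - 24.54) / 1227 * 100
    = 1202.46 / 1227 * 100
    = 98%


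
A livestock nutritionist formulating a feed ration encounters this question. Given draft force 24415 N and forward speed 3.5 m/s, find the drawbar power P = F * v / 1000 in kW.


P = F * v / 1000
  = 24415 * 3.5 / 1000
  = 85452.50 / 1000
  = 85.45 kW


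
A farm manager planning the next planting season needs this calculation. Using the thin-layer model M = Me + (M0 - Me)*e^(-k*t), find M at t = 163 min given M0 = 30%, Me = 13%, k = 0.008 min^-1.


M = Me + (M0 - Me) * e^(-k*t)
  = 13 + (30 - 13) * e^(-0.008*163)
  = 13 + 17 * e^(-1.304)
  = 13 + 17 * 0.27144
  = 13 + 4.6145
  = 17.61%


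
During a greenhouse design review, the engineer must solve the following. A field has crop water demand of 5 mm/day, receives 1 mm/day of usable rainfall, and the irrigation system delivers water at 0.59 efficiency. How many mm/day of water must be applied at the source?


IWR = (ETc - Pe) / Ea
    = (5 - 1) / 0.59
    = 4 / 0.59
    = 6.78 mm/day


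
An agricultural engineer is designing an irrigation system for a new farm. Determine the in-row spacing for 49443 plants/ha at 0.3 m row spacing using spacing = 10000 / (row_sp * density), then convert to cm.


spacing = 10000 / (row_sp * density)
        = 10000 / (0.3 * 49443)
        = 10000 / 14832.90
        = 0.67418 m = 67.42 cm


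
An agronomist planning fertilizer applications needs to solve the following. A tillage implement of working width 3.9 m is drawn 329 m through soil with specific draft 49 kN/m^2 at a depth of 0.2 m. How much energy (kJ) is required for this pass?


E = k * d * w * L
  = 49 * 0.2 * 3.9 * 329
  = 12574.38 kJ


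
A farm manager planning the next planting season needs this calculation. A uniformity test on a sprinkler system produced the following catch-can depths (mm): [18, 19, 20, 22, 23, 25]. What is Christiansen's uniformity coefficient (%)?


xbar = 127 / 6 = 21.167
sum|xi - xbar| = 13
CU = 100 * (1 - 13 / (6 * 21.167))
   = 100 * (1 - 0.1024)
   = 89.76%


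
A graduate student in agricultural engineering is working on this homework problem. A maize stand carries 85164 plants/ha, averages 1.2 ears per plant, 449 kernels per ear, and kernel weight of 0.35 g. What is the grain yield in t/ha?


Y = density * ears * kernels * kw
  = 85164 * 1.2 * 449 * 0.35 g/ha
  = 16060227.12 g/ha
  = 16060.23 kg/ha = 16.06 t/ha


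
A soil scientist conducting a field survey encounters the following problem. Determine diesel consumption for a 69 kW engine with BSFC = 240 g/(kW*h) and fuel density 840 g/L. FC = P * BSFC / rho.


FC = P * BSFC / rho_fuel
   = 69 * 240 / 840
   = 16560 / 840
   = 19.71 L/h


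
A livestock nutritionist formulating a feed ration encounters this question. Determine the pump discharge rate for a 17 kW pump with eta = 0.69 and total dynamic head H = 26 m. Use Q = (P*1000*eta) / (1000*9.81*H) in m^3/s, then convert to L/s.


Q = (P * 1000 * eta) / (rho * g * H)
  = (17 * 1000 * 0.69) / (1000 * 9.81 * 26)
  = 11730 / 255060
  = 0.04599 m^3/s = 45.99 L/s


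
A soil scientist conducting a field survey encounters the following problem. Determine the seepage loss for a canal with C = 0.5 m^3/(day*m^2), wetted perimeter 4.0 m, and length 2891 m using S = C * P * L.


S = C * P * L
  = 0.5 * 4.0 * 2891
  = 5782 m^3/day


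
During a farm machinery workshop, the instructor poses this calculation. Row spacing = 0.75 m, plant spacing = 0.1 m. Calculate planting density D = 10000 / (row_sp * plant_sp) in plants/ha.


D = 10000 / (row_sp * plant_sp)
  = 10000 / (0.75 * 0.1)
  = 10000 / 0.0750
  = 133333.33 plants/ha


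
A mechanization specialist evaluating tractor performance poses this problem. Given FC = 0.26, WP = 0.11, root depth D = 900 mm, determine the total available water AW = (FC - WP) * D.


AW = (FC - WP) * D
   = (0.26 - 0.11) * 900
   = 0.15 * 900
   = 135 mm


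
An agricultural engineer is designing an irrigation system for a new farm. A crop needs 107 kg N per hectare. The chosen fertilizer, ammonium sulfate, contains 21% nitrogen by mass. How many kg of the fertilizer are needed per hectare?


Rate = N_required / (N_content / 100)
     = 107 / (21 / 100)
     = 107 / 0.21
     = 509.52 kg/ha


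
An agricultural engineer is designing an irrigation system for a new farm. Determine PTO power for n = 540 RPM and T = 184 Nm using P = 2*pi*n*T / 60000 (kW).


P = 2*pi*n*T / 60000
  = 2*pi * 540 * 184 / 60000
  = 624297.29 / 60000
  = 10.40 kW


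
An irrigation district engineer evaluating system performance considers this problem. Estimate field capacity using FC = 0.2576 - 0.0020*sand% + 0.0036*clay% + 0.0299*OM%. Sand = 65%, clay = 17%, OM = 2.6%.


FC = 0.2576 - 0.0020*65 + 0.0036*17 + 0.0299*2.6
   = 0.2576 - 0.1300 + 0.0612 + 0.0777
   = 0.2665


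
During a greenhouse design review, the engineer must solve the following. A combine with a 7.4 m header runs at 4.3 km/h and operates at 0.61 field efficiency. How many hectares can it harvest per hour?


C = w * v * eta_f / 10
  = 7.4 * 4.3 * 0.61 / 10
  = 19.41 / 10
  = 1.94 ha/h


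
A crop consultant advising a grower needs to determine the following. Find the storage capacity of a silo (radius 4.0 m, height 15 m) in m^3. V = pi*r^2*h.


V = pi * r^2 * h
  = pi * 4.0^2 * 15
  = pi * 16 * 15
  = 753.98 m^3


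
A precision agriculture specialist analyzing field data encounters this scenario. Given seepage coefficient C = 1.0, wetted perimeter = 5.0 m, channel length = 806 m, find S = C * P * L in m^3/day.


S = C * P * L
  = 1.0 * 5.0 * 806
  = 4030 m^3/day


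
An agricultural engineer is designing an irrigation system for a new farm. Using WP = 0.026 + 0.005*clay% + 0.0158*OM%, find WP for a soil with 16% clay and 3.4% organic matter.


WP = 0.026 + 0.005*16 + 0.0158*3.4
   = 0.026 + 0.0800 + 0.0537
   = 0.1597


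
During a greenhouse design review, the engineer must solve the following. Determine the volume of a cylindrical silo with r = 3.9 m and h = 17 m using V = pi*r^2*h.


V = pi * r^2 * h
  = pi * 3.9^2 * 17
  = pi * 15.21 * 17
  = 812.32 m^3


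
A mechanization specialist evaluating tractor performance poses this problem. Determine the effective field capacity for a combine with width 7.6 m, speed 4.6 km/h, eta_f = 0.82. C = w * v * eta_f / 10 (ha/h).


C = w * v * eta_f / 10
  = 7.6 * 4.6 * 0.82 / 10
  = 28.67 / 10
  = 2.87 ha/h


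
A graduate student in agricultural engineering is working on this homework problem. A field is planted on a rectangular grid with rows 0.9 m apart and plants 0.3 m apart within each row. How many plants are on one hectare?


D = 10000 / (row_sp * plant_sp)
  = 10000 / (0.9 * 0.3)
  = 10000 / 0.2700
  = 37037.04 plants/ha


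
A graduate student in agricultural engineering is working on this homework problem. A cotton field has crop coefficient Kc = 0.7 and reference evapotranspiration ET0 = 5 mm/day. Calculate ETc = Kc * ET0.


ETc = Kc * ET0
    = 0.7 * 5
    = 3.50 mm/day


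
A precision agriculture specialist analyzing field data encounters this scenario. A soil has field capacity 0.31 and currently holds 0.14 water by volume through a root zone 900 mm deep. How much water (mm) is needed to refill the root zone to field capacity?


SMD = (FC - theta) * D
    = (0.31 - 0.14) * 900
    = 0.170 * 900
    = 153 mm


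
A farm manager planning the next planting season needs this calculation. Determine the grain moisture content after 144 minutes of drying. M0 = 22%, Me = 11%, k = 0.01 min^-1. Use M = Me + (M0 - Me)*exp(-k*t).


M = Me + (M0 - Me) * e^(-k*t)
  = 11 + (22 - 11) * e^(-0.01*144)
  = 11 + 11 * e^(-1.440)
  = 11 + 11 * 0.23693
  = 11 + 2.6062
  = 13.61%
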